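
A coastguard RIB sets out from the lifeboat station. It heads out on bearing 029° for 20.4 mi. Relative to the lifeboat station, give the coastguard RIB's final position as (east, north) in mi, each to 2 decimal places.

Leg 1 (029°, 20.4 mi): east 20.4 sin 29° = 9.89, north 20.4 cos 29° = 17.84
Summing: 9.89 mi east, 17.84 mi north → (9.89, 17.84).

(9.89, 17.84)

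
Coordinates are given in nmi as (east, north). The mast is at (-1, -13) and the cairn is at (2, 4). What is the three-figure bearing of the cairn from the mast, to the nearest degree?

010°

Δeast = 2 − -1 = 3.00; Δnorth = 4 − -13 = 17.00.
Bearing = atan2(Δeast, Δnorth) mod 360° = 10.01° ≈ 010°.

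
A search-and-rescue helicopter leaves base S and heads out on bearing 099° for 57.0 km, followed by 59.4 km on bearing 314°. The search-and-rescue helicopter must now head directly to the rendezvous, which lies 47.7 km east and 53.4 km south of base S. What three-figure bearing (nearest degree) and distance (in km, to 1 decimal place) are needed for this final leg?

Leg 1 (099°, 57.0 km): east 57.0 sin 99° = 56.30, north 57.0 cos 99° = -8.92
Leg 2 (314°, 59.4 km): east 59.4 sin 314° = -42.73, north 59.4 cos 314° = 41.26
Current position: (13.57, 32.35). Target: (47.7, -53.4). Remaining: Δeast = 34.13, Δnorth = -85.75.
Bearing = atan2(34.13, -85.75) mod 360° = 158.30°; distance = √((34.13)² + (-85.75)²) = 92.289 km.

158°, 92.3 km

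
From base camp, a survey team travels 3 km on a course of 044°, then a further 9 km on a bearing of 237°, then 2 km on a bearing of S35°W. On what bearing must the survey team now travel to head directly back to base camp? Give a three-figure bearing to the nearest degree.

056°

Leg 1 (044°, 3 km): east 3 sin 44° = 2.08, north 3 cos 44° = 2.16
Leg 2 (237°, 9 km): east 9 sin 237° = -7.55, north 9 cos 237° = -4.90
Leg 3 (S35°W, 2 km): east 2 sin 215° = -1.15, north 2 cos 215° = -1.64
Net displacement: -6.61 east, -4.38 north. Direction back to start is (6.61, 4.38): bearing = atan2(6.61, 4.38) mod 360° = 56.46° ≈ 056°.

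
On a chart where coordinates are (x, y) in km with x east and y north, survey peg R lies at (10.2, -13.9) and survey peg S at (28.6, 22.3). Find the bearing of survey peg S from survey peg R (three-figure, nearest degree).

Δeast = 28.6 − 10.2 = 18.40; Δnorth = 22.3 − -13.9 = 36.20.
Bearing = atan2(Δeast, Δnorth) mod 360° = 26.94° ≈ 027°.

027°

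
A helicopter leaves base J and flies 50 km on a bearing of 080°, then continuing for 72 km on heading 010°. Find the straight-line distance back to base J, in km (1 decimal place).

Leg 1 (080°, 50 km): east 50 sin 80° = 49.24, north 50 cos 80° = 8.68
Leg 2 (010°, 72 km): east 72 sin 10° = 12.50, north 72 cos 10° = 70.91
Net: 61.74 east, 79.59 north. Distance = √((61.74)² + (79.59)²) = 100.730 km.

100.7 km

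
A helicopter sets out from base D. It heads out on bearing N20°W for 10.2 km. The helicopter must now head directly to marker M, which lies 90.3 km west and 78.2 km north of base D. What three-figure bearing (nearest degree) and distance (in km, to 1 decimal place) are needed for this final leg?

308°, 110.7 km

Leg 1 (N20°W, 10.2 km): east 10.2 sin 340° = -3.49, north 10.2 cos 340° = 9.58
Current position: (-3.49, 9.58). Target: (-90.3, 78.2). Remaining: Δeast = -86.81, Δnorth = 68.62.
Bearing = atan2(-86.81, 68.62) mod 360° = 308.32°; distance = √((-86.81)² + (68.62)²) = 110.654 km.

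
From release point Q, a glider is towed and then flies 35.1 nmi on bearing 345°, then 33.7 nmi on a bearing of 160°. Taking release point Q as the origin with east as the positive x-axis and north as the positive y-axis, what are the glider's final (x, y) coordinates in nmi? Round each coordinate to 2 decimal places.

(2.44, 2.24)

Leg 1 (345°, 35.1 nmi): east 35.1 sin 345° = -9.08, north 35.1 cos 345° = 33.90
Leg 2 (160°, 33.7 nmi): east 33.7 sin 160° = 11.53, north 33.7 cos 160° = -31.67
Summing: 2.44 nmi east, 2.24 nmi north → (2.44, 2.24).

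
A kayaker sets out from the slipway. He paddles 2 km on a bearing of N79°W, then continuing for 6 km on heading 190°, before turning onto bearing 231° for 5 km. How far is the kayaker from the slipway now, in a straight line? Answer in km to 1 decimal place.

Leg 1 (N79°W, 2 km): east 2 sin 281° = -1.96, north 2 cos 281° = 0.38
Leg 2 (190°, 6 km): east 6 sin 190° = -1.04, north 6 cos 190° = -5.91
Leg 3 (231°, 5 km): east 5 sin 231° = -3.89, north 5 cos 231° = -3.15
Net: -6.89 east, -8.67 north. Distance = √((-6.89)² + (-8.67)²) = 11.078 km.

11.1 km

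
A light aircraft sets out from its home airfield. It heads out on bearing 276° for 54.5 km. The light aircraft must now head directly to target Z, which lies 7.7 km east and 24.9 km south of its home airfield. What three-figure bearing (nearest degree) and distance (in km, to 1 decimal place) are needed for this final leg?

Leg 1 (276°, 54.5 km): east 54.5 sin 276° = -54.20, north 54.5 cos 276° = 5.70
Current position: (-54.20, 5.70). Target: (7.7, -24.9). Remaining: Δeast = 61.90, Δnorth = -30.60.
Bearing = atan2(61.90, -30.60) mod 360° = 116.30°; distance = √((61.90)² + (-30.60)²) = 69.050 km.

116°, 69.1 km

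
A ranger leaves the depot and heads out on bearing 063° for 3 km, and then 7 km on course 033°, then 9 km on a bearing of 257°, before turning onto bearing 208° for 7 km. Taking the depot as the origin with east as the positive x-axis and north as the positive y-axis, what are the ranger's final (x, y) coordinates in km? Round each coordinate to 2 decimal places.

(-5.57, -0.97)

Leg 1 (063°, 3 km): east 3 sin 63° = 2.67, north 3 cos 63° = 1.36
Leg 2 (033°, 7 km): east 7 sin 33° = 3.81, north 7 cos 33° = 5.87
Leg 3 (257°, 9 km): east 9 sin 257° = -8.77, north 9 cos 257° = -2.02
Leg 4 (208°, 7 km): east 7 sin 208° = -3.29, north 7 cos 208° = -6.18
Summing: -5.57 km east, -0.97 km north → (-5.57, -0.97).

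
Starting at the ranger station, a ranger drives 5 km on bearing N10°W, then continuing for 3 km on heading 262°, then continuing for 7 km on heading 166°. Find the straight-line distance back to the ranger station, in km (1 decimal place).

3.1 km

Leg 1 (N10°W, 5 km): east 5 sin 350° = -0.87, north 5 cos 350° = 4.92
Leg 2 (262°, 3 km): east 3 sin 262° = -2.97, north 3 cos 262° = -0.42
Leg 3 (166°, 7 km): east 7 sin 166° = 1.69, north 7 cos 166° = -6.79
Net: -2.15 east, -2.29 north. Distance = √((-2.15)² + (-2.29)²) = 3.135 km.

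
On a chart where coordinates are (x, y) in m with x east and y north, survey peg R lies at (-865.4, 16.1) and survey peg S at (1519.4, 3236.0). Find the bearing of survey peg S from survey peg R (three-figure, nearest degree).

Δeast = 1519.4 − -865.4 = 2384.80; Δnorth = 3236.0 − 16.1 = 3219.90.
Bearing = atan2(Δeast, Δnorth) mod 360° = 36.53° ≈ 037°.

037°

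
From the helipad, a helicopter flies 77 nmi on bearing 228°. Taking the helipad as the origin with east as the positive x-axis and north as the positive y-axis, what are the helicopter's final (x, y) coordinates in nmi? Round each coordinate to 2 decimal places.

(-57.22, -51.52)

Leg 1 (228°, 77 nmi): east 77 sin 228° = -57.22, north 77 cos 228° = -51.52
Summing: -57.22 nmi east, -51.52 nmi north → (-57.22, -51.52).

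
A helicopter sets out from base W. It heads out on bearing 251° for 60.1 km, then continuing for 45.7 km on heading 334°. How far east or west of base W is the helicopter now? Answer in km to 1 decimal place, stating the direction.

Leg 1 (251°, 60.1 km): east 60.1 sin 251° = -56.83, north 60.1 cos 251° = -19.57
Leg 2 (334°, 45.7 km): east 45.7 sin 334° = -20.03, north 45.7 cos 334° = 41.07
Net east component: -76.86 km.

76.9 km west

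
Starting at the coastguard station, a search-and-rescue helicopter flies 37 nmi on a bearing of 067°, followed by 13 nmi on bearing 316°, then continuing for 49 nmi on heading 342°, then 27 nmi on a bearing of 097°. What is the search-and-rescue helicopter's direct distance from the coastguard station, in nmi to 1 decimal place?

Leg 1 (067°, 37 nmi): east 37 sin 67° = 34.06, north 37 cos 67° = 14.46
Leg 2 (316°, 13 nmi): east 13 sin 316° = -9.03, north 13 cos 316° = 9.35
Leg 3 (342°, 49 nmi): east 49 sin 342° = -15.14, north 49 cos 342° = 46.60
Leg 4 (097°, 27 nmi): east 27 sin 97° = 26.80, north 27 cos 97° = -3.29
Net: 36.69 east, 67.12 north. Distance = √((36.69)² + (67.12)²) = 76.491 nmi.

76.5 nmi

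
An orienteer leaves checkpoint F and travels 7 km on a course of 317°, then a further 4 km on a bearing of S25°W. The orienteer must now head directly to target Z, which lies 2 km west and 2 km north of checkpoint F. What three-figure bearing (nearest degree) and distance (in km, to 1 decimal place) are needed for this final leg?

084°, 4.5 km

Leg 1 (317°, 7 km): east 7 sin 317° = -4.77, north 7 cos 317° = 5.12
Leg 2 (S25°W, 4 km): east 4 sin 205° = -1.69, north 4 cos 205° = -3.63
Current position: (-6.46, 1.49). Target: (-2, 2). Remaining: Δeast = 4.46, Δnorth = 0.51.
Bearing = atan2(4.46, 0.51) mod 360° = 83.54°; distance = √((4.46)² + (0.51)²) = 4.493 km.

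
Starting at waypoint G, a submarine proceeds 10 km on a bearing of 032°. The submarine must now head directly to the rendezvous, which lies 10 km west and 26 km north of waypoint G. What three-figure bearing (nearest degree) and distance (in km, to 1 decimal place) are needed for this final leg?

319°, 23.3 km

Leg 1 (032°, 10 km): east 10 sin 32° = 5.30, north 10 cos 32° = 8.48
Current position: (5.30, 8.48). Target: (-10, 26). Remaining: Δeast = -15.30, Δnorth = 17.52.
Bearing = atan2(-15.30, 17.52) mod 360° = 318.87°; distance = √((-15.30)² + (17.52)²) = 23.259 km.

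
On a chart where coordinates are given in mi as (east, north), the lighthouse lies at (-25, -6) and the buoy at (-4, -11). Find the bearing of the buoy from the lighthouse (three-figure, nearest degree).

Δeast = -4 − -25 = 21.00; Δnorth = -11 − -6 = -5.00.
Bearing = atan2(Δeast, Δnorth) mod 360° = 103.39° ≈ 103°.

103°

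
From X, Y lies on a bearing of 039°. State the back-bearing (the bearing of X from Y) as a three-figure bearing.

Back-bearing = 039° + 180° = 219°.

219°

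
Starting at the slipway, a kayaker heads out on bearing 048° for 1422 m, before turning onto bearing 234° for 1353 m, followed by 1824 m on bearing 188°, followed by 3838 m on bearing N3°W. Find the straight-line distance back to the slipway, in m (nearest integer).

Leg 1 (048°, 1422 m): east 1422 sin 48° = 1056.75, north 1422 cos 48° = 951.50
Leg 2 (234°, 1353 m): east 1353 sin 234° = -1094.60, north 1353 cos 234° = -795.27
Leg 3 (188°, 1824 m): east 1824 sin 188° = -253.85, north 1824 cos 188° = -1806.25
Leg 4 (N3°W, 3838 m): east 3838 sin 357° = -200.87, north 3838 cos 357° = 3832.74
Net: -492.57 east, 2182.72 north. Distance = √((-492.57)² + (2182.72)²) = 2237.609 m.

2238 m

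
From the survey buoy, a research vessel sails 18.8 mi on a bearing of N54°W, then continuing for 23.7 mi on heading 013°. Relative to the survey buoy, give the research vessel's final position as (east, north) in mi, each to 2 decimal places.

Leg 1 (N54°W, 18.8 mi): east 18.8 sin 306° = -15.21, north 18.8 cos 306° = 11.05
Leg 2 (013°, 23.7 mi): east 23.7 sin 13° = 5.33, north 23.7 cos 13° = 23.09
Summing: -9.88 mi east, 34.14 mi north → (-9.88, 34.14).

(-9.88, 34.14)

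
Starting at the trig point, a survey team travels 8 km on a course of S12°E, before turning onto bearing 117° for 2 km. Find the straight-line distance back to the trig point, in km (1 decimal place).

Leg 1 (S12°E, 8 km): east 8 sin 168° = 1.66, north 8 cos 168° = -7.83
Leg 2 (117°, 2 km): east 2 sin 117° = 1.78, north 2 cos 117° = -0.91
Net: 3.45 east, -8.73 north. Distance = √((3.45)² + (-8.73)²) = 9.388 km.

9.4 km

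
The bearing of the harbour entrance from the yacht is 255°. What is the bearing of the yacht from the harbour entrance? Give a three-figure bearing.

075°

Back-bearing = 255° − 180° = 075°.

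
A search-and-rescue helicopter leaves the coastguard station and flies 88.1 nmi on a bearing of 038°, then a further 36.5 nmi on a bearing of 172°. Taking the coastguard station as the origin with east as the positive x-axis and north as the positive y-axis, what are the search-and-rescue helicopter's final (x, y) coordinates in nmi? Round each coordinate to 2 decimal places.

(59.32, 33.28)

Leg 1 (038°, 88.1 nmi): east 88.1 sin 38° = 54.24, north 88.1 cos 38° = 69.42
Leg 2 (172°, 36.5 nmi): east 36.5 sin 172° = 5.08, north 36.5 cos 172° = -36.14
Summing: 59.32 nmi east, 33.28 nmi north → (59.32, 33.28).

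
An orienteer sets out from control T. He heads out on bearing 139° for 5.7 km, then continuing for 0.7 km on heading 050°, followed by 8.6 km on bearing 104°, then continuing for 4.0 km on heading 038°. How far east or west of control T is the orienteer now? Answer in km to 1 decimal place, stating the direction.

15.1 km east

Leg 1 (139°, 5.7 km): east 5.7 sin 139° = 3.74, north 5.7 cos 139° = -4.30
Leg 2 (050°, 0.7 km): east 0.7 sin 50° = 0.54, north 0.7 cos 50° = 0.45
Leg 3 (104°, 8.6 km): east 8.6 sin 104° = 8.34, north 8.6 cos 104° = -2.08
Leg 4 (038°, 4.0 km): east 4.0 sin 38° = 2.46, north 4.0 cos 38° = 3.15
Net east component: 15.08 km.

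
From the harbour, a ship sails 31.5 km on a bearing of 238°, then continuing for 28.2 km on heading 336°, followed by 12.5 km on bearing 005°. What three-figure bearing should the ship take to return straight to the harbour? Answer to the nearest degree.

120°

Leg 1 (238°, 31.5 km): east 31.5 sin 238° = -26.71, north 31.5 cos 238° = -16.69
Leg 2 (336°, 28.2 km): east 28.2 sin 336° = -11.47, north 28.2 cos 336° = 25.76
Leg 3 (005°, 12.5 km): east 12.5 sin 5° = 1.09, north 12.5 cos 5° = 12.45
Net displacement: -37.09 east, 21.52 north. Direction back to start is (37.09, -21.52): bearing = atan2(37.09, -21.52) mod 360° = 120.12° ≈ 120°.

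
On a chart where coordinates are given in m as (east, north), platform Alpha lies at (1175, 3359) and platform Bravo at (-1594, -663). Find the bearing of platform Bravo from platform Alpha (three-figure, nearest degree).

215°

Δeast = -1594 − 1175 = -2769.00; Δnorth = -663 − 3359 = -4022.00.
Bearing = atan2(Δeast, Δnorth) mod 360° = 214.55° ≈ 215°.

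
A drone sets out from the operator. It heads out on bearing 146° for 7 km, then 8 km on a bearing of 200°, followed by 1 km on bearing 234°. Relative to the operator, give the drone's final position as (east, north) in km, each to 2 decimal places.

(0.37, -13.91)

Leg 1 (146°, 7 km): east 7 sin 146° = 3.91, north 7 cos 146° = -5.80
Leg 2 (200°, 8 km): east 8 sin 200° = -2.74, north 8 cos 200° = -7.52
Leg 3 (234°, 1 km): east 1 sin 234° = -0.81, north 1 cos 234° = -0.59
Summing: 0.37 km east, -13.91 km north → (0.37, -13.91).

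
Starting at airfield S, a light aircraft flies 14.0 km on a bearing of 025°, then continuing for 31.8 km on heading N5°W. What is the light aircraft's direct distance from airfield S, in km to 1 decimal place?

Leg 1 (025°, 14.0 km): east 14.0 sin 25° = 5.92, north 14.0 cos 25° = 12.69
Leg 2 (N5°W, 31.8 km): east 31.8 sin 355° = -2.77, north 31.8 cos 355° = 31.68
Net: 3.15 east, 44.37 north. Distance = √((3.15)² + (44.37)²) = 44.479 km.

44.5 km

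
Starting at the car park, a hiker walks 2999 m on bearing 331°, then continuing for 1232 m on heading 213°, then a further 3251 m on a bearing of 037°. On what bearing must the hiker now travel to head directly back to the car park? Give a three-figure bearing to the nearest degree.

178°

Leg 1 (331°, 2999 m): east 2999 sin 331° = -1453.94, north 2999 cos 331° = 2622.98
Leg 2 (213°, 1232 m): east 1232 sin 213° = -671.00, north 1232 cos 213° = -1033.24
Leg 3 (037°, 3251 m): east 3251 sin 37° = 1956.50, north 3251 cos 37° = 2596.36
Net displacement: -168.44 east, 4186.11 north. Direction back to start is (168.44, -4186.11): bearing = atan2(168.44, -4186.11) mod 360° = 177.70° ≈ 178°.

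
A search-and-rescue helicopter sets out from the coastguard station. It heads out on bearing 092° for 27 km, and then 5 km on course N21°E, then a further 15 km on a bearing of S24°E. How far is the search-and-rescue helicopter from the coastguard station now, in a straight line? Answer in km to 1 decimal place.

36.3 km

Leg 1 (092°, 27 km): east 27 sin 92° = 26.98, north 27 cos 92° = -0.94
Leg 2 (N21°E, 5 km): east 5 sin 21° = 1.79, north 5 cos 21° = 4.67
Leg 3 (S24°E, 15 km): east 15 sin 156° = 6.10, north 15 cos 156° = -13.70
Net: 34.88 east, -9.98 north. Distance = √((34.88)² + (-9.98)²) = 36.276 km.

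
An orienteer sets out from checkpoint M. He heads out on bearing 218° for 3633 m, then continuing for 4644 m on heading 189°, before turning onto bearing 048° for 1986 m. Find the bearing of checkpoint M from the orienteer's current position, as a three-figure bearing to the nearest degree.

014°

Leg 1 (218°, 3633 m): east 3633 sin 218° = -2236.70, north 3633 cos 218° = -2862.84
Leg 2 (189°, 4644 m): east 4644 sin 189° = -726.48, north 4644 cos 189° = -4586.82
Leg 3 (048°, 1986 m): east 1986 sin 48° = 1475.89, north 1986 cos 48° = 1328.89
Net displacement: -1487.29 east, -6120.77 north. Direction back to start is (1487.29, 6120.77): bearing = atan2(1487.29, 6120.77) mod 360° = 13.66° ≈ 014°.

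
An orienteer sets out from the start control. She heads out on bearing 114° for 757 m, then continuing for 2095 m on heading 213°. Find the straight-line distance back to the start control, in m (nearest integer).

2113 m

Leg 1 (114°, 757 m): east 757 sin 114° = 691.55, north 757 cos 114° = -307.90
Leg 2 (213°, 2095 m): east 2095 sin 213° = -1141.02, north 2095 cos 213° = -1757.01
Net: -449.46 east, -2064.91 north. Distance = √((-449.46)² + (-2064.91)²) = 2113.265 m.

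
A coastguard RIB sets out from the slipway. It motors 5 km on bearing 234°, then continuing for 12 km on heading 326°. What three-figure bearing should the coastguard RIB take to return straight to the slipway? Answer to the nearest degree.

Leg 1 (234°, 5 km): east 5 sin 234° = -4.05, north 5 cos 234° = -2.94
Leg 2 (326°, 12 km): east 12 sin 326° = -6.71, north 12 cos 326° = 9.95
Net displacement: -10.76 east, 7.01 north. Direction back to start is (10.76, -7.01): bearing = atan2(10.76, -7.01) mod 360° = 123.09° ≈ 123°.

123°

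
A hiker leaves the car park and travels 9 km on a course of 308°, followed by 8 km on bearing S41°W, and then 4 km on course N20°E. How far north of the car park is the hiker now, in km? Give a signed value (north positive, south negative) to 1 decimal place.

Leg 1 (308°, 9 km): east 9 sin 308° = -7.09, north 9 cos 308° = 5.54
Leg 2 (S41°W, 8 km): east 8 sin 221° = -5.25, north 8 cos 221° = -6.04
Leg 3 (N20°E, 4 km): east 4 sin 20° = 1.37, north 4 cos 20° = 3.76
Net north component: 3.26 km.

3.3 km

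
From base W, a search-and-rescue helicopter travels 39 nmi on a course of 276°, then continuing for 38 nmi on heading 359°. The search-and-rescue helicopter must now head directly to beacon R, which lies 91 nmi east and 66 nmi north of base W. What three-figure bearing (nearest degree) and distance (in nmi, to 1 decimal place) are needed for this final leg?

Leg 1 (276°, 39 nmi): east 39 sin 276° = -38.79, north 39 cos 276° = 4.08
Leg 2 (359°, 38 nmi): east 38 sin 359° = -0.66, north 38 cos 359° = 37.99
Current position: (-39.45, 42.07). Target: (91, 66). Remaining: Δeast = 130.45, Δnorth = 23.93.
Bearing = atan2(130.45, 23.93) mod 360° = 79.61°; distance = √((130.45)² + (23.93)²) = 132.626 nmi.

080°, 132.6 nmi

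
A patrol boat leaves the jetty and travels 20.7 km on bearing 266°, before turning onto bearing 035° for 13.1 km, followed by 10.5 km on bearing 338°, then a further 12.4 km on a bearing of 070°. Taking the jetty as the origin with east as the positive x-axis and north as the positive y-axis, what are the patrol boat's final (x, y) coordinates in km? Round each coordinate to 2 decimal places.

(-5.42, 23.26)

Leg 1 (266°, 20.7 km): east 20.7 sin 266° = -20.65, north 20.7 cos 266° = -1.44
Leg 2 (035°, 13.1 km): east 13.1 sin 35° = 7.51, north 13.1 cos 35° = 10.73
Leg 3 (338°, 10.5 km): east 10.5 sin 338° = -3.93, north 10.5 cos 338° = 9.74
Leg 4 (070°, 12.4 km): east 12.4 sin 70° = 11.65, north 12.4 cos 70° = 4.24
Summing: -5.42 km east, 23.26 km north → (-5.42, 23.26).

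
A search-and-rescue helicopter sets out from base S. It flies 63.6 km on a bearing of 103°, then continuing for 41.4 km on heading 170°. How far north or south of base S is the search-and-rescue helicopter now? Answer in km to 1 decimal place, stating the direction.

Leg 1 (103°, 63.6 km): east 63.6 sin 103° = 61.97, north 63.6 cos 103° = -14.31
Leg 2 (170°, 41.4 km): east 41.4 sin 170° = 7.19, north 41.4 cos 170° = -40.77
Net north component: -55.08 km.

55.1 km south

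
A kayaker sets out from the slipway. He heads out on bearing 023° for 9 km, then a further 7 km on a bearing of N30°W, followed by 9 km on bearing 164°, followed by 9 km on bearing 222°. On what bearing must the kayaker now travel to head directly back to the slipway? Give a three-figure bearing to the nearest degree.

074°

Leg 1 (023°, 9 km): east 9 sin 23° = 3.52, north 9 cos 23° = 8.28
Leg 2 (N30°W, 7 km): east 7 sin 330° = -3.50, north 7 cos 330° = 6.06
Leg 3 (164°, 9 km): east 9 sin 164° = 2.48, north 9 cos 164° = -8.65
Leg 4 (222°, 9 km): east 9 sin 222° = -6.02, north 9 cos 222° = -6.69
Net displacement: -3.52 east, -0.99 north. Direction back to start is (3.52, 0.99): bearing = atan2(3.52, 0.99) mod 360° = 74.27° ≈ 074°.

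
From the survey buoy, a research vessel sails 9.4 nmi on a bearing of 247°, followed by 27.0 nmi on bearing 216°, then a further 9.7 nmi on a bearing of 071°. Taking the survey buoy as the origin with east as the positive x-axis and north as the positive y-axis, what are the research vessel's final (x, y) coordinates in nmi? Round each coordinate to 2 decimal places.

(-15.35, -22.36)

Leg 1 (247°, 9.4 nmi): east 9.4 sin 247° = -8.65, north 9.4 cos 247° = -3.67
Leg 2 (216°, 27.0 nmi): east 27.0 sin 216° = -15.87, north 27.0 cos 216° = -21.84
Leg 3 (071°, 9.7 nmi): east 9.7 sin 71° = 9.17, north 9.7 cos 71° = 3.16
Summing: -15.35 nmi east, -22.36 nmi north → (-15.35, -22.36).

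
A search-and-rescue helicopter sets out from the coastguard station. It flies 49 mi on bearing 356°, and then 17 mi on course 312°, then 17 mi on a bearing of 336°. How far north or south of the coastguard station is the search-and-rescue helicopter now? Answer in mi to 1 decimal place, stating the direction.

75.8 mi north

Leg 1 (356°, 49 mi): east 49 sin 356° = -3.42, north 49 cos 356° = 48.88
Leg 2 (312°, 17 mi): east 17 sin 312° = -12.63, north 17 cos 312° = 11.38
Leg 3 (336°, 17 mi): east 17 sin 336° = -6.91, north 17 cos 336° = 15.53
Net north component: 75.79 mi.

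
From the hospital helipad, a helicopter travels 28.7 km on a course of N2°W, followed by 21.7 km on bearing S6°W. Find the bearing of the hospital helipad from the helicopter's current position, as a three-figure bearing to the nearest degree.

Leg 1 (N2°W, 28.7 km): east 28.7 sin 358° = -1.00, north 28.7 cos 358° = 28.68
Leg 2 (S6°W, 21.7 km): east 21.7 sin 186° = -2.27, north 21.7 cos 186° = -21.58
Net displacement: -3.27 east, 7.10 north. Direction back to start is (3.27, -7.10): bearing = atan2(3.27, -7.10) mod 360° = 155.28° ≈ 155°.

155°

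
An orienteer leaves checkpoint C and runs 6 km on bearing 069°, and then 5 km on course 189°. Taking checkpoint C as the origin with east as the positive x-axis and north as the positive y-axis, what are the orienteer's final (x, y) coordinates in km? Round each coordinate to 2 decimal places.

(4.82, -2.79)

Leg 1 (069°, 6 km): east 6 sin 69° = 5.60, north 6 cos 69° = 2.15
Leg 2 (189°, 5 km): east 5 sin 189° = -0.78, north 5 cos 189° = -4.94
Summing: 4.82 km east, -2.79 km north → (4.82, -2.79).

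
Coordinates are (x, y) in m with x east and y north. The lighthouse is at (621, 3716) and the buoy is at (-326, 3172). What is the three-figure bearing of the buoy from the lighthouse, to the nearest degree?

240°

Δeast = -326 − 621 = -947.00; Δnorth = 3172 − 3716 = -544.00.
Bearing = atan2(Δeast, Δnorth) mod 360° = 240.12° ≈ 240°.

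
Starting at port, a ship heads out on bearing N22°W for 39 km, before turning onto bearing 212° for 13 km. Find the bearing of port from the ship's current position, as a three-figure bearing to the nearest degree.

139°

Leg 1 (N22°W, 39 km): east 39 sin 338° = -14.61, north 39 cos 338° = 36.16
Leg 2 (212°, 13 km): east 13 sin 212° = -6.89, north 13 cos 212° = -11.02
Net displacement: -21.50 east, 25.14 north. Direction back to start is (21.50, -25.14): bearing = atan2(21.50, -25.14) mod 360° = 139.46° ≈ 139°.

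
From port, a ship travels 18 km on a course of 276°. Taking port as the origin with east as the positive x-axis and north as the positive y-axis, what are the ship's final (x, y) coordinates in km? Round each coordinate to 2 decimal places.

(-17.90, 1.88)

Leg 1 (276°, 18 km): east 18 sin 276° = -17.90, north 18 cos 276° = 1.88
Summing: -17.90 km east, 1.88 km north → (-17.90, 1.88).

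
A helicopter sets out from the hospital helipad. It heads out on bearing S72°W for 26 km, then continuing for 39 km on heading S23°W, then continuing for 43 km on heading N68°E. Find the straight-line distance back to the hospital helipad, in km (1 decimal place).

Leg 1 (S72°W, 26 km): east 26 sin 252° = -24.73, north 26 cos 252° = -8.03
Leg 2 (S23°W, 39 km): east 39 sin 203° = -15.24, north 39 cos 203° = -35.90
Leg 3 (N68°E, 43 km): east 43 sin 68° = 39.87, north 43 cos 68° = 16.11
Net: -0.10 east, -27.83 north. Distance = √((-0.10)² + (-27.83)²) = 27.826 km.

27.8 km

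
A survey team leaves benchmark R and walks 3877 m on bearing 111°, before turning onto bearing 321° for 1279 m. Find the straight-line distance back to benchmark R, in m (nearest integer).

2842 m

Leg 1 (111°, 3877 m): east 3877 sin 111° = 3619.49, north 3877 cos 111° = -1389.39
Leg 2 (321°, 1279 m): east 1279 sin 321° = -804.90, north 1279 cos 321° = 993.97
Net: 2814.59 east, -395.42 north. Distance = √((2814.59)² + (-395.42)²) = 2842.231 m.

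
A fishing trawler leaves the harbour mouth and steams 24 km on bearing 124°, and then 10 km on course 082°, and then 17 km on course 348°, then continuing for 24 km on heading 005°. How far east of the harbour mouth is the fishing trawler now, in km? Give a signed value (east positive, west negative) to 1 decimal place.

Leg 1 (124°, 24 km): east 24 sin 124° = 19.90, north 24 cos 124° = -13.42
Leg 2 (082°, 10 km): east 10 sin 82° = 9.90, north 10 cos 82° = 1.39
Leg 3 (348°, 17 km): east 17 sin 348° = -3.53, north 17 cos 348° = 16.63
Leg 4 (005°, 24 km): east 24 sin 5° = 2.09, north 24 cos 5° = 23.91
Net east component: 28.36 km.

28.4 km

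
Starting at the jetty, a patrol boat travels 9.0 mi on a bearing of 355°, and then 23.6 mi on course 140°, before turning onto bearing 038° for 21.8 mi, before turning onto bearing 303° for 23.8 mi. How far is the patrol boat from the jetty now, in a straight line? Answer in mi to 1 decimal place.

Leg 1 (355°, 9.0 mi): east 9.0 sin 355° = -0.78, north 9.0 cos 355° = 8.97
Leg 2 (140°, 23.6 mi): east 23.6 sin 140° = 15.17, north 23.6 cos 140° = -18.08
Leg 3 (038°, 21.8 mi): east 21.8 sin 38° = 13.42, north 21.8 cos 38° = 17.18
Leg 4 (303°, 23.8 mi): east 23.8 sin 303° = -19.96, north 23.8 cos 303° = 12.96
Net: 7.85 east, 21.03 north. Distance = √((7.85)² + (21.03)²) = 22.444 mi.

22.4 mi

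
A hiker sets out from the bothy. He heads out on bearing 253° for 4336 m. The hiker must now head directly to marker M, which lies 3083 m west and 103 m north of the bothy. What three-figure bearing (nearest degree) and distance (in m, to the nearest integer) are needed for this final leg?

Leg 1 (253°, 4336 m): east 4336 sin 253° = -4146.54, north 4336 cos 253° = -1267.72
Current position: (-4146.54, -1267.72). Target: (-3083, 103). Remaining: Δeast = 1063.54, Δnorth = 1370.72.
Bearing = atan2(1063.54, 1370.72) mod 360° = 37.81°; distance = √((1063.54)² + (1370.72)²) = 1734.934 m.

038°, 1735 m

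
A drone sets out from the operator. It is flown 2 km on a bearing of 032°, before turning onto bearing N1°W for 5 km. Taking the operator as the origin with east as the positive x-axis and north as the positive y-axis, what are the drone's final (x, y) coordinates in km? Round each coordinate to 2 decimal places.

(0.97, 6.70)

Leg 1 (032°, 2 km): east 2 sin 32° = 1.06, north 2 cos 32° = 1.70
Leg 2 (N1°W, 5 km): east 5 sin 359° = -0.09, north 5 cos 359° = 5.00
Summing: 0.97 km east, 6.70 km north → (0.97, 6.70).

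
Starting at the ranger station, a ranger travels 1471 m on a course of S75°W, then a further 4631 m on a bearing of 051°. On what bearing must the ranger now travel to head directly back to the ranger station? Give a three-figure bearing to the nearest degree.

221°

Leg 1 (S75°W, 1471 m): east 1471 sin 255° = -1420.88, north 1471 cos 255° = -380.72
Leg 2 (051°, 4631 m): east 4631 sin 51° = 3598.96, north 4631 cos 51° = 2914.38
Net displacement: 2178.09 east, 2533.66 north. Direction back to start is (-2178.09, -2533.66): bearing = atan2(-2178.09, -2533.66) mod 360° = 220.68° ≈ 221°.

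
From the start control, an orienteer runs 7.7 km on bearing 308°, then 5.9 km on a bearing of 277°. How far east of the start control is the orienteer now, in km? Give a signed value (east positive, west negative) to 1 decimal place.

Leg 1 (308°, 7.7 km): east 7.7 sin 308° = -6.07, north 7.7 cos 308° = 4.74
Leg 2 (277°, 5.9 km): east 5.9 sin 277° = -5.86, north 5.9 cos 277° = 0.72
Net east component: -11.92 km.

-11.9 km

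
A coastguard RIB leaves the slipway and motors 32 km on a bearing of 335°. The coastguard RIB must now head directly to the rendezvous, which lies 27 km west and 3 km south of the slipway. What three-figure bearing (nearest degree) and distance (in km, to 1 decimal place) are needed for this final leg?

203°, 34.7 km

Leg 1 (335°, 32 km): east 32 sin 335° = -13.52, north 32 cos 335° = 29.00
Current position: (-13.52, 29.00). Target: (-27, -3). Remaining: Δeast = -13.48, Δnorth = -32.00.
Bearing = atan2(-13.48, -32.00) mod 360° = 202.84°; distance = √((-13.48)² + (-32.00)²) = 34.724 km.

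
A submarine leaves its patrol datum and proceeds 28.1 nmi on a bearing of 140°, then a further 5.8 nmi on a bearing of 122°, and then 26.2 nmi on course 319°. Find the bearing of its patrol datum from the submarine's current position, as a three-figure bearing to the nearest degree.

310°

Leg 1 (140°, 28.1 nmi): east 28.1 sin 140° = 18.06, north 28.1 cos 140° = -21.53
Leg 2 (122°, 5.8 nmi): east 5.8 sin 122° = 4.92, north 5.8 cos 122° = -3.07
Leg 3 (319°, 26.2 nmi): east 26.2 sin 319° = -17.19, north 26.2 cos 319° = 19.77
Net displacement: 5.79 east, -4.83 north. Direction back to start is (-5.79, 4.83): bearing = atan2(-5.79, 4.83) mod 360° = 309.80° ≈ 310°.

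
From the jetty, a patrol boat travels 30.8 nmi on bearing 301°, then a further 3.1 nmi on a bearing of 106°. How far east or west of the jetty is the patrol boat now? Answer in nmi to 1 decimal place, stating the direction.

Leg 1 (301°, 30.8 nmi): east 30.8 sin 301° = -26.40, north 30.8 cos 301° = 15.86
Leg 2 (106°, 3.1 nmi): east 3.1 sin 106° = 2.98, north 3.1 cos 106° = -0.85
Net east component: -23.42 nmi.

23.4 nmi west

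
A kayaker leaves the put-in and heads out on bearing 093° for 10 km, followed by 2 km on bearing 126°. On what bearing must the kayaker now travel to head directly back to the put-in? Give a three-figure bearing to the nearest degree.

Leg 1 (093°, 10 km): east 10 sin 93° = 9.99, north 10 cos 93° = -0.52
Leg 2 (126°, 2 km): east 2 sin 126° = 1.62, north 2 cos 126° = -1.18
Net displacement: 11.60 east, -1.70 north. Direction back to start is (-11.60, 1.70): bearing = atan2(-11.60, 1.70) mod 360° = 278.33° ≈ 278°.

278°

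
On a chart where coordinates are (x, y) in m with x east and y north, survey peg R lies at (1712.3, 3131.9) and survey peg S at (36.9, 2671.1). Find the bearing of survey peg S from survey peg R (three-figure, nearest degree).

255°

Δeast = 36.9 − 1712.3 = -1675.40; Δnorth = 2671.1 − 3131.9 = -460.80.
Bearing = atan2(Δeast, Δnorth) mod 360° = 254.62° ≈ 255°.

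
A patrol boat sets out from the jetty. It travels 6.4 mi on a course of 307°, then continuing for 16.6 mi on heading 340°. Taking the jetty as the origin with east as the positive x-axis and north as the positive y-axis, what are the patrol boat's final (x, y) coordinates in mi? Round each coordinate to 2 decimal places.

(-10.79, 19.45)

Leg 1 (307°, 6.4 mi): east 6.4 sin 307° = -5.11, north 6.4 cos 307° = 3.85
Leg 2 (340°, 16.6 mi): east 16.6 sin 340° = -5.68, north 16.6 cos 340° = 15.60
Summing: -10.79 mi east, 19.45 mi north → (-10.79, 19.45).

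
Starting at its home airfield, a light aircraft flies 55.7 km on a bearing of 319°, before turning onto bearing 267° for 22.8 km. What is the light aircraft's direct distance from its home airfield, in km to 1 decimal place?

Leg 1 (319°, 55.7 km): east 55.7 sin 319° = -36.54, north 55.7 cos 319° = 42.04
Leg 2 (267°, 22.8 km): east 22.8 sin 267° = -22.77, north 22.8 cos 267° = -1.19
Net: -59.31 east, 40.84 north. Distance = √((-59.31)² + (40.84)²) = 72.014 km.

72.0 km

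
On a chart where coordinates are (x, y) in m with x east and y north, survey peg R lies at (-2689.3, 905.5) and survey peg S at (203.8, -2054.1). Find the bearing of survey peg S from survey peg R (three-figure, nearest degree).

136°

Δeast = 203.8 − -2689.3 = 2893.10; Δnorth = -2054.1 − 905.5 = -2959.60.
Bearing = atan2(Δeast, Δnorth) mod 360° = 135.65° ≈ 136°.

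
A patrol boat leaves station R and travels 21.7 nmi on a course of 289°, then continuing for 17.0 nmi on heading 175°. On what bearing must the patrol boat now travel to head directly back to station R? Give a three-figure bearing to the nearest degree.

063°

Leg 1 (289°, 21.7 nmi): east 21.7 sin 289° = -20.52, north 21.7 cos 289° = 7.06
Leg 2 (175°, 17.0 nmi): east 17.0 sin 175° = 1.48, north 17.0 cos 175° = -16.94
Net displacement: -19.04 east, -9.87 north. Direction back to start is (19.04, 9.87): bearing = atan2(19.04, 9.87) mod 360° = 62.59° ≈ 063°.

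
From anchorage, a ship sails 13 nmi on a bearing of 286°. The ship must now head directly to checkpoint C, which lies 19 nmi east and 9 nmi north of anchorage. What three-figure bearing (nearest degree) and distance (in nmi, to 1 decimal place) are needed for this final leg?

Leg 1 (286°, 13 nmi): east 13 sin 286° = -12.50, north 13 cos 286° = 3.58
Current position: (-12.50, 3.58). Target: (19, 9). Remaining: Δeast = 31.50, Δnorth = 5.42.
Bearing = atan2(31.50, 5.42) mod 360° = 80.24°; distance = √((31.50)² + (5.42)²) = 31.959 nmi.

080°, 32.0 nmi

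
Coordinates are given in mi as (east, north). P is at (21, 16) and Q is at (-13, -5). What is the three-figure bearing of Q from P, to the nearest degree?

238°

Δeast = -13 − 21 = -34.00; Δnorth = -5 − 16 = -21.00.
Bearing = atan2(Δeast, Δnorth) mod 360° = 238.30° ≈ 238°.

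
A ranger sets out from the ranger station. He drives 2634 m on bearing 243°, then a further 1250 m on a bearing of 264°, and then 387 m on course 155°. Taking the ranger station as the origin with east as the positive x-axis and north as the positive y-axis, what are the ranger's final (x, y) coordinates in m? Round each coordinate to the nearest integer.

Leg 1 (243°, 2634 m): east 2634 sin 243° = -2346.91, north 2634 cos 243° = -1195.81
Leg 2 (264°, 1250 m): east 1250 sin 264° = -1243.15, north 1250 cos 264° = -130.66
Leg 3 (155°, 387 m): east 387 sin 155° = 163.55, north 387 cos 155° = -350.74
Summing: -3426.51 m east, -1677.21 m north → (-3427, -1677).

(-3427, -1677)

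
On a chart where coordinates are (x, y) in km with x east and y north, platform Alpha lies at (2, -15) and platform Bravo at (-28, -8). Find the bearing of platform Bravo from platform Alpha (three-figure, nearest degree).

Δeast = -28 − 2 = -30.00; Δnorth = -8 − -15 = 7.00.
Bearing = atan2(Δeast, Δnorth) mod 360° = 283.13° ≈ 283°.

283°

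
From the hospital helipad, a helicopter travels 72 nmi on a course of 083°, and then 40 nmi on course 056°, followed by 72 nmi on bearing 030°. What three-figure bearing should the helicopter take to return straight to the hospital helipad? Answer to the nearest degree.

236°

Leg 1 (083°, 72 nmi): east 72 sin 83° = 71.46, north 72 cos 83° = 8.77
Leg 2 (056°, 40 nmi): east 40 sin 56° = 33.16, north 40 cos 56° = 22.37
Leg 3 (030°, 72 nmi): east 72 sin 30° = 36.00, north 72 cos 30° = 62.35
Net displacement: 140.62 east, 93.50 north. Direction back to start is (-140.62, -93.50): bearing = atan2(-140.62, -93.50) mod 360° = 236.38° ≈ 236°.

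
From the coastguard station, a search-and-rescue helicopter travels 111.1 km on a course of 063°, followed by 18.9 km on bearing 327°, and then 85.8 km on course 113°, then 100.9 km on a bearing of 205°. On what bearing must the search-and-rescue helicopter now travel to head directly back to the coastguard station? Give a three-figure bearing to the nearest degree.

Leg 1 (063°, 111.1 km): east 111.1 sin 63° = 98.99, north 111.1 cos 63° = 50.44
Leg 2 (327°, 18.9 km): east 18.9 sin 327° = -10.29, north 18.9 cos 327° = 15.85
Leg 3 (113°, 85.8 km): east 85.8 sin 113° = 78.98, north 85.8 cos 113° = -33.52
Leg 4 (205°, 100.9 km): east 100.9 sin 205° = -42.64, north 100.9 cos 205° = -91.45
Net displacement: 125.03 east, -58.68 north. Direction back to start is (-125.03, 58.68): bearing = atan2(-125.03, 58.68) mod 360° = 295.14° ≈ 295°.

295°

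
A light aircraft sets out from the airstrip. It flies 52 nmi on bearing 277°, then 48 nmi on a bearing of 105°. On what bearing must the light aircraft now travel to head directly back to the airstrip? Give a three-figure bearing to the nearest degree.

Leg 1 (277°, 52 nmi): east 52 sin 277° = -51.61, north 52 cos 277° = 6.34
Leg 2 (105°, 48 nmi): east 48 sin 105° = 46.36, north 48 cos 105° = -12.42
Net displacement: -5.25 east, -6.09 north. Direction back to start is (5.25, 6.09): bearing = atan2(5.25, 6.09) mod 360° = 40.77° ≈ 041°.

041°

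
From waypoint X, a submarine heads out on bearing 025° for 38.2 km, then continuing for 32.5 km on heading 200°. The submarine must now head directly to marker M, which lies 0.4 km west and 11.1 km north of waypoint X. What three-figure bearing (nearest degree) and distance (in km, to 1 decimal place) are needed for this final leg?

Leg 1 (025°, 38.2 km): east 38.2 sin 25° = 16.14, north 38.2 cos 25° = 34.62
Leg 2 (200°, 32.5 km): east 32.5 sin 200° = -11.12, north 32.5 cos 200° = -30.54
Current position: (5.03, 4.08). Target: (-0.4, 11.1). Remaining: Δeast = -5.43, Δnorth = 7.02.
Bearing = atan2(-5.43, 7.02) mod 360° = 322.28°; distance = √((-5.43)² + (7.02)²) = 8.873 km.

322°, 8.9 km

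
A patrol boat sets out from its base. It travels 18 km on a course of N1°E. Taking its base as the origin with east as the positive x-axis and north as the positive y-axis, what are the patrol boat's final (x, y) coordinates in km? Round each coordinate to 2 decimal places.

Leg 1 (N1°E, 18 km): east 18 sin 1° = 0.31, north 18 cos 1° = 18.00
Summing: 0.31 km east, 18.00 km north → (0.31, 18.00).

(0.31, 18.00)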